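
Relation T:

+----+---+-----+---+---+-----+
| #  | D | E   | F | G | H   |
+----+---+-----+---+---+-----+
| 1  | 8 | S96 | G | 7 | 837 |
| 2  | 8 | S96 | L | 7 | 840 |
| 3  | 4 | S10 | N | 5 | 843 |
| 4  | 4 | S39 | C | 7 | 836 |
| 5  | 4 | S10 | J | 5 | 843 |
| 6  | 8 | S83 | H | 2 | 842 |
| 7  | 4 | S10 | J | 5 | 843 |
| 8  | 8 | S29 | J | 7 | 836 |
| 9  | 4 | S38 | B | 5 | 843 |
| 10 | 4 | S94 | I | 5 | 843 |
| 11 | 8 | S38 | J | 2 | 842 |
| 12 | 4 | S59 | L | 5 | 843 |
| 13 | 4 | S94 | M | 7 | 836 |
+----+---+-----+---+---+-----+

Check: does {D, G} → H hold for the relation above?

No

(D=8, G=7): rows 1, 2, 8 → H takes values {837, 840, 836} — violation
(D=4, G=5): rows 3, 5, 7, 9, 10, 12 → H = 843, 843, 843, 843, 843, 843 ✓
(D=4, G=7): rows 4, 13 → H = 836, 836 ✓
(D=8, G=2): rows 6, 11 → H = 842, 842 ✓
Two rows agree on {D, G} but differ on H, so {D, G} → H does not hold.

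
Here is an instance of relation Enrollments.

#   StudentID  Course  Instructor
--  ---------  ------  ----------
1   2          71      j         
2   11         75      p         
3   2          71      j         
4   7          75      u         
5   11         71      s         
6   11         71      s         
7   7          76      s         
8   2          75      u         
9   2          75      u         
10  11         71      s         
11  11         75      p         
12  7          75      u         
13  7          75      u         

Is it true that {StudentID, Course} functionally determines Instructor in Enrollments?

(StudentID=2, Course=71): rows 1, 3 → Instructor = j, j ✓
(StudentID=11, Course=75): rows 2, 11 → Instructor = p, p ✓
(StudentID=7, Course=75): rows 4, 12, 13 → Instructor = u, u, u ✓
(StudentID=11, Course=71): rows 5, 6, 10 → Instructor = s, s, s ✓
(StudentID=7, Course=76): row 7 → Instructor = s ✓
(StudentID=2, Course=75): rows 8, 9 → Instructor = u, u ✓
Every {StudentID, Course} value is associated with a single Instructor value, so {StudentID, Course} → Instructor holds.

Yes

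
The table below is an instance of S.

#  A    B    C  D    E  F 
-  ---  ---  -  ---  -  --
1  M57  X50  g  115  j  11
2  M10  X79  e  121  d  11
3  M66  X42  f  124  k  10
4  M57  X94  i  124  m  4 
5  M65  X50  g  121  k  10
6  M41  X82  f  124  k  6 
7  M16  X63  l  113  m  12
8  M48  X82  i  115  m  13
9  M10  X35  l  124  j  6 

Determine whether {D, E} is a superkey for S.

Rows 3 and 6 have the same {D, E} value (D=124, E=k) but are distinct tuples, so {D, E} does not determine every attribute — not a superkey.

No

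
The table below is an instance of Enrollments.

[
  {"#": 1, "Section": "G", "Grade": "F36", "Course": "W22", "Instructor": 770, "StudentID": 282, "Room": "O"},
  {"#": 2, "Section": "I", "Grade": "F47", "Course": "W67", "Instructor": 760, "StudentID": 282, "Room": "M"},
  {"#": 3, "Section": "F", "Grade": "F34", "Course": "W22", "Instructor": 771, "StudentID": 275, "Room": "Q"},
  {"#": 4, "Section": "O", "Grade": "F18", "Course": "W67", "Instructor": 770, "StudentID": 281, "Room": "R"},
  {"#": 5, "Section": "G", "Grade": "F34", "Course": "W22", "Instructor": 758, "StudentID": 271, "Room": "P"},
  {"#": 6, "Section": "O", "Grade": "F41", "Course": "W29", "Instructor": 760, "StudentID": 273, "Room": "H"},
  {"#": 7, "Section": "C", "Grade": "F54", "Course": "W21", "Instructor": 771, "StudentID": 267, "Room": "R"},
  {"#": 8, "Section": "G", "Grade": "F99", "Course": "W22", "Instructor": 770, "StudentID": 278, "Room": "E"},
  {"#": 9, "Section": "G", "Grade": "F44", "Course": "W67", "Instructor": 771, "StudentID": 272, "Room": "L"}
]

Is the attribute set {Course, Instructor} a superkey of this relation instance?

No

Rows 1 and 8 have the same {Course, Instructor} value (Course=W22, Instructor=770) but are distinct tuples, so {Course, Instructor} does not determine every attribute — not a superkey.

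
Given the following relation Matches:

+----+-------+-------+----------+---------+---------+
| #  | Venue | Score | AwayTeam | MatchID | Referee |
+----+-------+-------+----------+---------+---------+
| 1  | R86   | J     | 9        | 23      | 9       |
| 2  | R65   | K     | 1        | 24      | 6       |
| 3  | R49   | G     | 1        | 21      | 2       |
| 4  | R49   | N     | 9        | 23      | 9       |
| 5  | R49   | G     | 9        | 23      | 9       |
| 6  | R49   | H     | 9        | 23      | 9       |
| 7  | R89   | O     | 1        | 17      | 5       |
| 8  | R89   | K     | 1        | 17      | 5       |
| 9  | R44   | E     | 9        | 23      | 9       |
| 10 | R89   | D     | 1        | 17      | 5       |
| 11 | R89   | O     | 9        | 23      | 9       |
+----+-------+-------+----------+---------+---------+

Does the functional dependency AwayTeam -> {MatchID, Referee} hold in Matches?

No

AwayTeam=9: rows 1, 4, 5, 6, 9, 11 → {MatchID,Referee} = (23, 9), (23, 9), (23, 9), (23, 9), (23, 9), (23, 9) ✓
AwayTeam=1: rows 2, 3, 7, 8, 10 → {MatchID,Referee} takes values {(24, 6), (21, 2), (17, 5)} — violation
Two rows agree on AwayTeam but differ on {MatchID, Referee}, so AwayTeam -> {MatchID, Referee} does not hold.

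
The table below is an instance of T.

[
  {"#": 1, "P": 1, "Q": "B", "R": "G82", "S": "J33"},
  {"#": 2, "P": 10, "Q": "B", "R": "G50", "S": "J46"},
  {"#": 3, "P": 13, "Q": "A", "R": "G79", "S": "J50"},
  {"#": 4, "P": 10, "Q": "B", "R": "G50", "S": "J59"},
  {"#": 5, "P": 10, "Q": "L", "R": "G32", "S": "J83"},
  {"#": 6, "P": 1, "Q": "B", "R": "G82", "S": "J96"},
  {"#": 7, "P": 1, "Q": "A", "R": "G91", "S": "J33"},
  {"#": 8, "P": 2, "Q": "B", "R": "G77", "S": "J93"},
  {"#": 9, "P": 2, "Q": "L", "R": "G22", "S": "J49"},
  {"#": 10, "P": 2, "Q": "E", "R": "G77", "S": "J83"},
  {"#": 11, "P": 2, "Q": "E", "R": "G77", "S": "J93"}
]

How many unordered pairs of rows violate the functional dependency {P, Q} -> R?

(P=1, Q=B): all 2 rows agree on R — 0 pairs.
(P=10, Q=B): all 2 rows agree on R — 0 pairs.
(P=2, Q=E): all 2 rows agree on R — 0 pairs.

0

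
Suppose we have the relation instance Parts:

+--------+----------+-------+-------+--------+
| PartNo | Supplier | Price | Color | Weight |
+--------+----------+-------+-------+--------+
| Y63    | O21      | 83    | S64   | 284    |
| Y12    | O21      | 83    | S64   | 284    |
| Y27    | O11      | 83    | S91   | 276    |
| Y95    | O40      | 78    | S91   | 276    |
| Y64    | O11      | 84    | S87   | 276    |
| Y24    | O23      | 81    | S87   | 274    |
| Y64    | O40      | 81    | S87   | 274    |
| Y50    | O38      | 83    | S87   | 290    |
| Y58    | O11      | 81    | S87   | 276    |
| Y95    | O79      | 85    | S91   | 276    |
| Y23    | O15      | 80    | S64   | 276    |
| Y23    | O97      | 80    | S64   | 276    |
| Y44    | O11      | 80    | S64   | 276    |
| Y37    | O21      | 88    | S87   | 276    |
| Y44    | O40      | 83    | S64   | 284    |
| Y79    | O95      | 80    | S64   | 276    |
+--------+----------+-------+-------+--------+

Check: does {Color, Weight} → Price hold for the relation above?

(Color=S64, Weight=284): 3 rows → Price = 83, 83, 83 ✓
(Color=S91, Weight=276): 3 rows → Price takes values {83, 78, 85} — violation
(Color=S87, Weight=276): 3 rows → Price takes values {84, 81, 88} — violation
(Color=S87, Weight=274): 2 rows → Price = 81, 81 ✓
(Color=S87, Weight=290): 1 row → Price = 83 ✓
(Color=S64, Weight=276): 4 rows → Price = 80, 80, 80, 80 ✓
Two rows agree on {Color, Weight} but differ on Price, so {Color, Weight} → Price does not hold.

No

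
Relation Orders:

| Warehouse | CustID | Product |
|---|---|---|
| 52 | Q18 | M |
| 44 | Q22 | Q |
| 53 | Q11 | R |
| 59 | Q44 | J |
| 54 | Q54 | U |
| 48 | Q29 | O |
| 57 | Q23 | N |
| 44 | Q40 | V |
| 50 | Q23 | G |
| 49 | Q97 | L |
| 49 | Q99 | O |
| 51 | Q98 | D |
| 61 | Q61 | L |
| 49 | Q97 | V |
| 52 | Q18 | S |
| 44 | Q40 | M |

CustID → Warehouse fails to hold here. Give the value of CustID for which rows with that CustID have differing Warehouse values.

CustID=Q18: 2 rows → Warehouse = 52, 52 ✓
CustID=Q22: 1 row → Warehouse = 44 ✓
CustID=Q11: 1 row → Warehouse = 53 ✓
CustID=Q44: 1 row → Warehouse = 59 ✓
CustID=Q54: 1 row → Warehouse = 54 ✓
CustID=Q29: 1 row → Warehouse = 48 ✓
CustID=Q23: 2 rows → Warehouse takes values {57, 50} — violation
CustID=Q40: 2 rows → Warehouse = 44, 44 ✓
CustID=Q97: 2 rows → Warehouse = 49, 49 ✓
CustID=Q99: 1 row → Warehouse = 49 ✓
CustID=Q98: 1 row → Warehouse = 51 ✓
CustID=Q61: 1 row → Warehouse = 61 ✓
The only CustID value with inconsistent Warehouse is CustID=Q23.

Q23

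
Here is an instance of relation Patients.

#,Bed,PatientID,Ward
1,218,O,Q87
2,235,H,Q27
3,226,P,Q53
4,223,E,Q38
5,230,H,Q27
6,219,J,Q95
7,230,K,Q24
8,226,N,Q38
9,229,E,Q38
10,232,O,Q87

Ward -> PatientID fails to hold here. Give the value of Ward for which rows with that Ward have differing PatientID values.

Q38

Ward=Q87: rows 1, 10 → PatientID = O, O ✓
Ward=Q27: rows 2, 5 → PatientID = H, H ✓
Ward=Q53: row 3 → PatientID = P ✓
Ward=Q38: rows 4, 8, 9 → PatientID takes values {E, N} — violation
Ward=Q95: row 6 → PatientID = J ✓
Ward=Q24: row 7 → PatientID = K ✓
The only Ward value with inconsistent PatientID is Ward=Q38.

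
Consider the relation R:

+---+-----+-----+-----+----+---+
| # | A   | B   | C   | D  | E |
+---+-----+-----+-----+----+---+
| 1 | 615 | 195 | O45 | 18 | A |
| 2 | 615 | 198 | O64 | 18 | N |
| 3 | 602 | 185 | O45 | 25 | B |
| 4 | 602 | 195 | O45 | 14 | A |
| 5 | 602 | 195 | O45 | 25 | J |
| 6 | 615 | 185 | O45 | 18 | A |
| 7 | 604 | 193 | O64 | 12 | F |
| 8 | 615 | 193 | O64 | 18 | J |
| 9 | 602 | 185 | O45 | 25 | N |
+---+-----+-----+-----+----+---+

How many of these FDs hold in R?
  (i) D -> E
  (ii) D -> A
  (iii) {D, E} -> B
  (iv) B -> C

2

(i) D -> E: D=18: rows 1, 2, 6, 8 → E takes values {A, N, J} — violation; D=25: rows 3, 5, 9 → E takes values {B, J, N} — violation — fails.
(ii) D -> A: every LHS value maps to a single RHS value — holds.
(iii) {D, E} -> B: (D=18, E=A): rows 1, 6 → B takes values {195, 185} — violation — fails.
(iv) B -> C: every LHS value maps to a single RHS value — holds.
2 of the 4 dependencies hold.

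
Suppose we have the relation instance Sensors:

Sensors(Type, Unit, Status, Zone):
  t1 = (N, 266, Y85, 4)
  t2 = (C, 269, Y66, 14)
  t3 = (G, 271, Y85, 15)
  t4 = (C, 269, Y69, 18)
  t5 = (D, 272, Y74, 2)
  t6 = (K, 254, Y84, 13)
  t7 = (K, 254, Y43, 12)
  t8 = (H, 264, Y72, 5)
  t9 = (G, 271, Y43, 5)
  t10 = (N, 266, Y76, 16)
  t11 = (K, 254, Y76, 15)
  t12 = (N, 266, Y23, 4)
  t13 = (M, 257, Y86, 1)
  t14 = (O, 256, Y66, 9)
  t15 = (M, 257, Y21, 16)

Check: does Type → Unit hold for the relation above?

Type=N: rows 1, 10, 12 → Unit = 266, 266, 266 ✓
Type=C: rows 2, 4 → Unit = 269, 269 ✓
Type=G: rows 3, 9 → Unit = 271, 271 ✓
Type=D: row 5 → Unit = 272 ✓
Type=K: rows 6, 7, 11 → Unit = 254, 254, 254 ✓
Type=H: row 8 → Unit = 264 ✓
Type=M: rows 13, 15 → Unit = 257, 257 ✓
Type=O: row 14 → Unit = 256 ✓
Every Type value is associated with a single Unit value, so Type → Unit holds.

Yes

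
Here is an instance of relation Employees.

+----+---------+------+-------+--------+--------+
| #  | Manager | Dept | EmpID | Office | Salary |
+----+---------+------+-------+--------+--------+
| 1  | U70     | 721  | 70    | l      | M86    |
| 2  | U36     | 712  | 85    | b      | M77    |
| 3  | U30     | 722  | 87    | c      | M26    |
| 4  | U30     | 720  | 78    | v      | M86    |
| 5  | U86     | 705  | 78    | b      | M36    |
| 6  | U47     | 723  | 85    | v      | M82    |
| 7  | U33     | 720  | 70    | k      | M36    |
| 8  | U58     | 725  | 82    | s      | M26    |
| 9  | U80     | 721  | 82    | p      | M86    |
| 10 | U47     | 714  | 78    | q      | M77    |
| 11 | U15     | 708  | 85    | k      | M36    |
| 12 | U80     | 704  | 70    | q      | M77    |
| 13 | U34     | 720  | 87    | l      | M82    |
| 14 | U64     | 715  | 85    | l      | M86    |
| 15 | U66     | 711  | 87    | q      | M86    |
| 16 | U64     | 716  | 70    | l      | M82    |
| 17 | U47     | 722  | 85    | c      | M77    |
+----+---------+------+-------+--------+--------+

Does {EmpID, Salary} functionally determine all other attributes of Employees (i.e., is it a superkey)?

Rows 2 and 17 have the same {EmpID, Salary} value (EmpID=85, Salary=M77) but are distinct tuples, so {EmpID, Salary} does not determine every attribute — not a superkey.

No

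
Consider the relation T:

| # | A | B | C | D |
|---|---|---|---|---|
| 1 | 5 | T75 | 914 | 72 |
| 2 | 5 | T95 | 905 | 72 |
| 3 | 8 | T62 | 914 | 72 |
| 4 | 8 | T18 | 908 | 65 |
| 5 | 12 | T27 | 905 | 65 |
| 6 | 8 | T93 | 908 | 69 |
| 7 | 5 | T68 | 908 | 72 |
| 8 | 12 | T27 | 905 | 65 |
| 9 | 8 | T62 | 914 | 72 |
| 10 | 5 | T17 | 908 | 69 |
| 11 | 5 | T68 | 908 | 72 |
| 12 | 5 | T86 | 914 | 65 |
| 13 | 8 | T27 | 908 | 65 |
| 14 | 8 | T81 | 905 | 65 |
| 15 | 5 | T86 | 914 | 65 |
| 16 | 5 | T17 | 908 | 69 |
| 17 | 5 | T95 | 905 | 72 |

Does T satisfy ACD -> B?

(A=5, C=914, D=72): row 1 → B = T75 ✓
(A=5, C=905, D=72): rows 2, 17 → B = T95, T95 ✓
(A=8, C=914, D=72): rows 3, 9 → B = T62, T62 ✓
(A=8, C=908, D=65): rows 4, 13 → B takes values {T18, T27} — violation
(A=12, C=905, D=65): rows 5, 8 → B = T27, T27 ✓
(A=8, C=908, D=69): row 6 → B = T93 ✓
(A=5, C=908, D=72): rows 7, 11 → B = T68, T68 ✓
(A=5, C=908, D=69): rows 10, 16 → B = T17, T17 ✓
(A=5, C=914, D=65): rows 12, 15 → B = T86, T86 ✓
(A=8, C=905, D=65): row 14 → B = T81 ✓
Two rows agree on ACD but differ on B, so ACD -> B does not hold.

No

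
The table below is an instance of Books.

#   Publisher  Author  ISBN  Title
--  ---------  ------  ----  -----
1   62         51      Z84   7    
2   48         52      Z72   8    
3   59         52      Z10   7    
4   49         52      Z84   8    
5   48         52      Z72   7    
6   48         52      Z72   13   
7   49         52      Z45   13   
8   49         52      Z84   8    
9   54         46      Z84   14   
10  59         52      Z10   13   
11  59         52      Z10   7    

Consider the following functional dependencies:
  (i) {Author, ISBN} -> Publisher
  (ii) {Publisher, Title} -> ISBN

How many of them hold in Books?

(i) {Author, ISBN} -> Publisher: every LHS value maps to a single RHS value — holds.
(ii) {Publisher, Title} -> ISBN: every LHS value maps to a single RHS value — holds.
2 of the 2 dependencies hold.

2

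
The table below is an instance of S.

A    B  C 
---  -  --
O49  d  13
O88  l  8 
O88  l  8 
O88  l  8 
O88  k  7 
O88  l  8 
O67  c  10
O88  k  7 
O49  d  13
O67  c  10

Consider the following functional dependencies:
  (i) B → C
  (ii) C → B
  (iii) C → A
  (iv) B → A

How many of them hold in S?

4

(i) B → C: every LHS value maps to a single RHS value — holds.
(ii) C → B: every LHS value maps to a single RHS value — holds.
(iii) C → A: every LHS value maps to a single RHS value — holds.
(iv) B → A: every LHS value maps to a single RHS value — holds.
4 of the 4 dependencies hold.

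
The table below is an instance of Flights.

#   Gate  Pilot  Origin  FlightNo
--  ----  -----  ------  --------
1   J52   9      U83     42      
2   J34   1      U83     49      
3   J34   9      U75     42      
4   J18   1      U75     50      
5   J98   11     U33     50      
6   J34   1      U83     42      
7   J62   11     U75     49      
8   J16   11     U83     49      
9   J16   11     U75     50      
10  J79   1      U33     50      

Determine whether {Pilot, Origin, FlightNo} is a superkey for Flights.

All 10 rows have distinct {Pilot, Origin, FlightNo} values, so {Pilot, Origin, FlightNo} → (all attributes) holds and {Pilot, Origin, FlightNo} is a superkey.

Yes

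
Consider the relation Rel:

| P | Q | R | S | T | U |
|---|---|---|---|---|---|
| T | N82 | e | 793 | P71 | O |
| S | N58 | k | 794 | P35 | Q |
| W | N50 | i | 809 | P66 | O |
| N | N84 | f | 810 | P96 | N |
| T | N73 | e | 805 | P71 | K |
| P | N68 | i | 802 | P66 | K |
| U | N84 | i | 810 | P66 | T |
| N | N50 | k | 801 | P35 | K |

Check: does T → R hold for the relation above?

Yes

T=P71: 2 rows → R = e, e ✓
T=P35: 2 rows → R = k, k ✓
T=P66: 3 rows → R = i, i, i ✓
T=P96: 1 row → R = f ✓
Every T value is associated with a single R value, so T → R holds.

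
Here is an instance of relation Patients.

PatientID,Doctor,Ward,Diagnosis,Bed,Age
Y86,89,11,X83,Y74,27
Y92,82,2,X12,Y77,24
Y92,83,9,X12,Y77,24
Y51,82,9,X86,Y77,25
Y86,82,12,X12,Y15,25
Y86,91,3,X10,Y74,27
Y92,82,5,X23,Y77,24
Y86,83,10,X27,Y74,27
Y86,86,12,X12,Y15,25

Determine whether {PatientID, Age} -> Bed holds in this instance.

(PatientID=Y86, Age=27): 3 rows → Bed = Y74, Y74, Y74 ✓
(PatientID=Y92, Age=24): 3 rows → Bed = Y77, Y77, Y77 ✓
(PatientID=Y51, Age=25): 1 row → Bed = Y77 ✓
(PatientID=Y86, Age=25): 2 rows → Bed = Y15, Y15 ✓
Every {PatientID, Age} value is associated with a single Bed value, so {PatientID, Age} -> Bed holds.

Yes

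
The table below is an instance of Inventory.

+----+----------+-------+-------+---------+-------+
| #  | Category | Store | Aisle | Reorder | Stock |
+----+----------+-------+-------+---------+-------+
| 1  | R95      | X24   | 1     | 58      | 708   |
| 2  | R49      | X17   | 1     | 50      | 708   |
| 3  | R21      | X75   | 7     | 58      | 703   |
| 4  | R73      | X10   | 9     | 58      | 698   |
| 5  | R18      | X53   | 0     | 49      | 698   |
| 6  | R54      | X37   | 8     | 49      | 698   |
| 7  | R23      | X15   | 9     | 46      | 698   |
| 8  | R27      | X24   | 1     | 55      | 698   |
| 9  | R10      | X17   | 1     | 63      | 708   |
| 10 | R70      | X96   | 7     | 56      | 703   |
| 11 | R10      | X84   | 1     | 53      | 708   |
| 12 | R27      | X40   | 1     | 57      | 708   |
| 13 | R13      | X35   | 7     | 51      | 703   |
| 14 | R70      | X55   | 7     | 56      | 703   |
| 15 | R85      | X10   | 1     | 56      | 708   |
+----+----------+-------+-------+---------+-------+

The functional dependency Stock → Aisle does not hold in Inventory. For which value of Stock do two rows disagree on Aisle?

Stock=708: rows 1, 2, 9, 11, 12, 15 → Aisle = 1, 1, 1, 1, 1, 1 ✓
Stock=703: rows 3, 10, 13, 14 → Aisle = 7, 7, 7, 7 ✓
Stock=698: rows 4, 5, 6, 7, 8 → Aisle takes values {9, 0, 8, 1} — violation
The only Stock value with inconsistent Aisle is Stock=698.

698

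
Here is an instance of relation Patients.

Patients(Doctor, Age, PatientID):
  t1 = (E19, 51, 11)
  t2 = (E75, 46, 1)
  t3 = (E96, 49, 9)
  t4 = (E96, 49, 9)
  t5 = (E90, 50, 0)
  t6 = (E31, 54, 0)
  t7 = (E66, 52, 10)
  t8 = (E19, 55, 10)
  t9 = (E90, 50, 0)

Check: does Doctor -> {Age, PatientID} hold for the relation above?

Doctor=E19: rows 1, 8 → {Age,PatientID} takes values {(51, 11), (55, 10)} — violation
Doctor=E75: row 2 → {Age,PatientID} = (46, 1) ✓
Doctor=E96: rows 3, 4 → {Age,PatientID} = (49, 9), (49, 9) ✓
Doctor=E90: rows 5, 9 → {Age,PatientID} = (50, 0), (50, 0) ✓
Doctor=E31: row 6 → {Age,PatientID} = (54, 0) ✓
Doctor=E66: row 7 → {Age,PatientID} = (52, 10) ✓
Two rows agree on Doctor but differ on {Age, PatientID}, so Doctor -> {Age, PatientID} does not hold.

No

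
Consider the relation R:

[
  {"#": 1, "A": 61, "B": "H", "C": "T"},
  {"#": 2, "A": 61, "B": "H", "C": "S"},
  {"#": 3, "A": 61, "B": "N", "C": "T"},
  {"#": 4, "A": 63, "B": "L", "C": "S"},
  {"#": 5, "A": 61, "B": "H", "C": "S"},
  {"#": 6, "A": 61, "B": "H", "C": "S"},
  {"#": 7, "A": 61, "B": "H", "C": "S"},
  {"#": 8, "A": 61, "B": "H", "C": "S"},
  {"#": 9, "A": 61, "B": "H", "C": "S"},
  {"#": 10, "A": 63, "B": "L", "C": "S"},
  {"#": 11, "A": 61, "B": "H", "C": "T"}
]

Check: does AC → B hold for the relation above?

No

(A=61, C=T): rows 1, 3, 11 → B takes values {H, N} — violation
(A=61, C=S): rows 2, 5, 6, 7, 8, 9 → B = H, H, H, H, H, H ✓
(A=63, C=S): rows 4, 10 → B = L, L ✓
Two rows agree on AC but differ on B, so AC → B does not hold.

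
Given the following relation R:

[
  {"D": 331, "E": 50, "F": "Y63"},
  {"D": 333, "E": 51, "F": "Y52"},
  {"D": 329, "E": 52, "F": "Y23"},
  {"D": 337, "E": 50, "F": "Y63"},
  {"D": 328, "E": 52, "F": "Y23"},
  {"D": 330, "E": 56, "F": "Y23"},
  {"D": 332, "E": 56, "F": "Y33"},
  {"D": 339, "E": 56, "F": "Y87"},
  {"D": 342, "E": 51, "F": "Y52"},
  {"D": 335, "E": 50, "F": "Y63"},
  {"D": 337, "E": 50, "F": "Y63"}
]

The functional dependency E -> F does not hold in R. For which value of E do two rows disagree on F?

E=50: 4 rows → F = Y63, Y63, Y63, Y63 ✓
E=51: 2 rows → F = Y52, Y52 ✓
E=52: 2 rows → F = Y23, Y23 ✓
E=56: 3 rows → F takes values {Y23, Y33, Y87} — violation
The only E value with inconsistent F is E=56.

56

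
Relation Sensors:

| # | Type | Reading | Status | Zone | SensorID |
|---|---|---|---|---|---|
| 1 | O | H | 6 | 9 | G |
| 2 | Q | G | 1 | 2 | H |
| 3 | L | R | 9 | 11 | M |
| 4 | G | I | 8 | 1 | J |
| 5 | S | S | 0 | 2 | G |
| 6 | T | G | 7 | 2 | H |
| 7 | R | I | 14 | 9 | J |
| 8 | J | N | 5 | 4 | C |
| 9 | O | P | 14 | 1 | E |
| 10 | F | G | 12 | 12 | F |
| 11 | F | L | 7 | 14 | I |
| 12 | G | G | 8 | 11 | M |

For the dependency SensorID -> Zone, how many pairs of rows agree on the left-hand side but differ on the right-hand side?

SensorID=G: violating pairs (1,5) — 1 pair.
SensorID=H: all 2 rows agree on Zone — 0 pairs.
SensorID=M: all 2 rows agree on Zone — 0 pairs.
SensorID=J: violating pairs (4,7) — 1 pair.

2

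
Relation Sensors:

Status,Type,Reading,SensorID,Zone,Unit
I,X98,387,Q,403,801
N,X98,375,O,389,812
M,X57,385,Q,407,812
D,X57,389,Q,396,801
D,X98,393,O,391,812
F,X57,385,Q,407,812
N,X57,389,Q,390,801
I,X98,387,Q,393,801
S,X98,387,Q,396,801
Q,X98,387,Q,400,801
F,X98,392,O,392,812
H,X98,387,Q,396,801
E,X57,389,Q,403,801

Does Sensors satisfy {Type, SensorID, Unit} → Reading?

No

(Type=X98, SensorID=Q, Unit=801): 5 rows → Reading = 387, 387, 387, 387, 387 ✓
(Type=X98, SensorID=O, Unit=812): 3 rows → Reading takes values {375, 393, 392} — violation
(Type=X57, SensorID=Q, Unit=812): 2 rows → Reading = 385, 385 ✓
(Type=X57, SensorID=Q, Unit=801): 3 rows → Reading = 389, 389, 389 ✓
Two rows agree on {Type, SensorID, Unit} but differ on Reading, so {Type, SensorID, Unit} → Reading does not hold.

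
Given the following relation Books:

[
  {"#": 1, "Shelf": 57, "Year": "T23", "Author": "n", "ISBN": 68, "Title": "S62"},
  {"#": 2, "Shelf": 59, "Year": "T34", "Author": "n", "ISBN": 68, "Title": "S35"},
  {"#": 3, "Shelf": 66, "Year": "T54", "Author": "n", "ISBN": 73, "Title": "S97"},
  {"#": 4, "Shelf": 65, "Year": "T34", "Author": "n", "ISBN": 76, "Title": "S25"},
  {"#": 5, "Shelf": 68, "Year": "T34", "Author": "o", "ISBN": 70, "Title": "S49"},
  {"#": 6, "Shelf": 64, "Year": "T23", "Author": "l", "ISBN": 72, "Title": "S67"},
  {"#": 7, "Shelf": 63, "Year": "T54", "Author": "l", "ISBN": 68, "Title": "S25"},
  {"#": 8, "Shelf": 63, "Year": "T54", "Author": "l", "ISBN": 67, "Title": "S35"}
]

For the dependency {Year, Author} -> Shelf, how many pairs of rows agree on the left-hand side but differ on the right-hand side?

(Year=T34, Author=n): violating pairs (2,4) — 1 pair.
(Year=T54, Author=l): all 2 rows agree on Shelf — 0 pairs.

1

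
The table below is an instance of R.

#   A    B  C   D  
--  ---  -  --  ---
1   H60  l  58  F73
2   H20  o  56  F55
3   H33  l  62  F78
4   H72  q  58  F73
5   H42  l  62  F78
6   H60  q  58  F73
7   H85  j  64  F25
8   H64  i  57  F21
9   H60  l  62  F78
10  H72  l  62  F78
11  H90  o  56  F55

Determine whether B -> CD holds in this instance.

No

B=l: rows 1, 3, 5, 9, 10 → {C,D} takes values {(58, F73), (62, F78)} — violation
B=o: rows 2, 11 → {C,D} = (56, F55), (56, F55) ✓
B=q: rows 4, 6 → {C,D} = (58, F73), (58, F73) ✓
B=j: row 7 → {C,D} = (64, F25) ✓
B=i: row 8 → {C,D} = (57, F21) ✓
Two rows agree on B but differ on CD, so B -> CD does not hold.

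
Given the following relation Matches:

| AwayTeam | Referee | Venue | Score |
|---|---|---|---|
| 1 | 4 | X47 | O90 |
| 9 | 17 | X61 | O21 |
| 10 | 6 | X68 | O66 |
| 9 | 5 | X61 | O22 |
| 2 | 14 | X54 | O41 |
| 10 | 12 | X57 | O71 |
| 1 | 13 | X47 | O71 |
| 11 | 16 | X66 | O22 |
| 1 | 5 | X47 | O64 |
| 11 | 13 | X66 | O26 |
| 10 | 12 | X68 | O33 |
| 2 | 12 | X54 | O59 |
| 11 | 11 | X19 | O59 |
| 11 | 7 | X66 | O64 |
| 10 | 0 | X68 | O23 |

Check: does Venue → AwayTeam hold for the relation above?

Venue=X47: 3 rows → AwayTeam = 1, 1, 1 ✓
Venue=X61: 2 rows → AwayTeam = 9, 9 ✓
Venue=X68: 3 rows → AwayTeam = 10, 10, 10 ✓
Venue=X54: 2 rows → AwayTeam = 2, 2 ✓
Venue=X57: 1 row → AwayTeam = 10 ✓
Venue=X66: 3 rows → AwayTeam = 11, 11, 11 ✓
Venue=X19: 1 row → AwayTeam = 11 ✓
Every Venue value is associated with a single AwayTeam value, so Venue → AwayTeam holds.

Yes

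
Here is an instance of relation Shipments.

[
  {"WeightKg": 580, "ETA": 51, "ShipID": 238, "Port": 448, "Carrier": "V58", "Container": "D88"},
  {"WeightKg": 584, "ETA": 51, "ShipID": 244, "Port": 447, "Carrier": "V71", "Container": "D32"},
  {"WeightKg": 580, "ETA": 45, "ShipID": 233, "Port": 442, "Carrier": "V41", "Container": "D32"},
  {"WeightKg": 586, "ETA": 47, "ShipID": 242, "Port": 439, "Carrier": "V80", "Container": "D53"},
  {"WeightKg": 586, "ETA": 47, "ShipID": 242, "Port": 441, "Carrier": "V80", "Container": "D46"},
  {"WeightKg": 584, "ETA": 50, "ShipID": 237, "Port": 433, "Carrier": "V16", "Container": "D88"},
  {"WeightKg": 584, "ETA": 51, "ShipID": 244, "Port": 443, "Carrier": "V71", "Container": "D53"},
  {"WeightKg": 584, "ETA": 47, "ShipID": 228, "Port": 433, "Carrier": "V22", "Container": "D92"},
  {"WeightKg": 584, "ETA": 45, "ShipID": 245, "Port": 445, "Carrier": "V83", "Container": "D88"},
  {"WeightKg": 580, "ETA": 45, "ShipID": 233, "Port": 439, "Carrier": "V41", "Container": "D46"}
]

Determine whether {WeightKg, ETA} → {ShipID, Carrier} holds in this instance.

(WeightKg=580, ETA=51): 1 row → {ShipID,Carrier} = (238, V58) ✓
(WeightKg=584, ETA=51): 2 rows → {ShipID,Carrier} = (244, V71), (244, V71) ✓
(WeightKg=580, ETA=45): 2 rows → {ShipID,Carrier} = (233, V41), (233, V41) ✓
(WeightKg=586, ETA=47): 2 rows → {ShipID,Carrier} = (242, V80), (242, V80) ✓
(WeightKg=584, ETA=50): 1 row → {ShipID,Carrier} = (237, V16) ✓
(WeightKg=584, ETA=47): 1 row → {ShipID,Carrier} = (228, V22) ✓
(WeightKg=584, ETA=45): 1 row → {ShipID,Carrier} = (245, V83) ✓
Every {WeightKg, ETA} value is associated with a single {ShipID, Carrier} value, so {WeightKg, ETA} → {ShipID, Carrier} holds.

Yes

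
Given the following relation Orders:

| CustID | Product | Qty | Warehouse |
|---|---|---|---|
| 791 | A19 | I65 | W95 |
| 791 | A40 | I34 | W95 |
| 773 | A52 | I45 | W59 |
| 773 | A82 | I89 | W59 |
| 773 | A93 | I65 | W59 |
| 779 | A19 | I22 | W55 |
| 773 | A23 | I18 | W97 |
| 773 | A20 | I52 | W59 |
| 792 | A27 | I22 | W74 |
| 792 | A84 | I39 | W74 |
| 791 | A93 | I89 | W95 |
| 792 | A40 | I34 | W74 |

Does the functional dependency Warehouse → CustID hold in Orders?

Yes

Warehouse=W95: 3 rows → CustID = 791, 791, 791 ✓
Warehouse=W59: 4 rows → CustID = 773, 773, 773, 773 ✓
Warehouse=W55: 1 row → CustID = 779 ✓
Warehouse=W97: 1 row → CustID = 773 ✓
Warehouse=W74: 3 rows → CustID = 792, 792, 792 ✓
Every Warehouse value is associated with a single CustID value, so Warehouse → CustID holds.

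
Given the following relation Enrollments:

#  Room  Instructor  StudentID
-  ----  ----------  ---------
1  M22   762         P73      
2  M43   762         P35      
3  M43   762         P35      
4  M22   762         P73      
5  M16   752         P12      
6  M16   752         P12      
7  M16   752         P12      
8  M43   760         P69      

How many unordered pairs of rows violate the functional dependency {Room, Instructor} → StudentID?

(Room=M22, Instructor=762): all 2 rows agree on StudentID — 0 pairs.
(Room=M43, Instructor=762): all 2 rows agree on StudentID — 0 pairs.
(Room=M16, Instructor=752): all 3 rows agree on StudentID — 0 pairs.

0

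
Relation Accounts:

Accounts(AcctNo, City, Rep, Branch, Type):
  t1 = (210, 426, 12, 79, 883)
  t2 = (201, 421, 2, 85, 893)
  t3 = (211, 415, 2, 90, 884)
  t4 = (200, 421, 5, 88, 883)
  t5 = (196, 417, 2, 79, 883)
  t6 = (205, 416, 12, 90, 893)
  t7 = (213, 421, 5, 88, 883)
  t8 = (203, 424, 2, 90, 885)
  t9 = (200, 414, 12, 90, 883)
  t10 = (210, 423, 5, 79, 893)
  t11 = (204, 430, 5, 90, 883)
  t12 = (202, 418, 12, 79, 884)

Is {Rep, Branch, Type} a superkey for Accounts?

Rows 4 and 7 have the same {Rep, Branch, Type} value (Rep=5, Branch=88, Type=883) but are distinct tuples, so {Rep, Branch, Type} does not determine every attribute — not a superkey.

No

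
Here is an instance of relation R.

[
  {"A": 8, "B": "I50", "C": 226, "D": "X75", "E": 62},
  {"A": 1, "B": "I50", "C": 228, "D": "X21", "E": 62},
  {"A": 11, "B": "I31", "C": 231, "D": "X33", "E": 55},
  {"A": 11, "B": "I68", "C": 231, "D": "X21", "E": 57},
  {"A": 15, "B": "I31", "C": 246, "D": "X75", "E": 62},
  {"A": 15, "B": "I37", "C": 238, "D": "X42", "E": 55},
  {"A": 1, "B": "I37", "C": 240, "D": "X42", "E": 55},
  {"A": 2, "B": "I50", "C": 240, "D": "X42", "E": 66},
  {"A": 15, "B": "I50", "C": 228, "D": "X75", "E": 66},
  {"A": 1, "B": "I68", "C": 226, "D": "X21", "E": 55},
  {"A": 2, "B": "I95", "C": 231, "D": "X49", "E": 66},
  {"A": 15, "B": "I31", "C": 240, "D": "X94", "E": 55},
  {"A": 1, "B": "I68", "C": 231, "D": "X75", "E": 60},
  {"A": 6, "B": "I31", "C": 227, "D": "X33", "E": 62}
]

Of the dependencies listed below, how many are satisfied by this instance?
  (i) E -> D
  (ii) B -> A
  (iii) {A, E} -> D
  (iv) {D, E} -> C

(i) E -> D: E=62: 4 rows → D takes values {X75, X21, X33} — violation; E=55: 5 rows → D takes values {X33, X42, X21, X94} — violation; E=66: 3 rows → D takes values {X42, X75, X49} — violation — fails.
(ii) B -> A: B=I50: 4 rows → A takes values {8, 1, 2, 15} — violation; B=I31: 4 rows → A takes values {11, 15, 6} — violation; B=I68: 3 rows → A takes values {11, 1} — violation; B=I37: 2 rows → A takes values {15, 1} — violation — fails.
(iii) {A, E} -> D: (A=15, E=55): 2 rows → D takes values {X42, X94} — violation; (A=1, E=55): 2 rows → D takes values {X42, X21} — violation; (A=2, E=66): 2 rows → D takes values {X42, X49} — violation — fails.
(iv) {D, E} -> C: (D=X75, E=62): 2 rows → C takes values {226, 246} — violation; (D=X42, E=55): 2 rows → C takes values {238, 240} — violation — fails.
None of the 4 dependencies hold.

0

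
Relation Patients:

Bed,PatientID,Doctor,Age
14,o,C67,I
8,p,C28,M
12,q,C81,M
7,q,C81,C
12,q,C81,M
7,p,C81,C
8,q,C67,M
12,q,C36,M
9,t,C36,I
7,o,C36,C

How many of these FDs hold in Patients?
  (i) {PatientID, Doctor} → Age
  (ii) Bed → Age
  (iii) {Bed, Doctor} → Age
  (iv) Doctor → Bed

(i) {PatientID, Doctor} → Age: (PatientID=q, Doctor=C81): 3 rows → Age takes values {M, C} — violation — fails.
(ii) Bed → Age: every LHS value maps to a single RHS value — holds.
(iii) {Bed, Doctor} → Age: every LHS value maps to a single RHS value — holds.
(iv) Doctor → Bed: Doctor=C67: 2 rows → Bed takes values {14, 8} — violation; Doctor=C81: 4 rows → Bed takes values {12, 7} — violation; Doctor=C36: 3 rows → Bed takes values {12, 9, 7} — violation — fails.
2 of the 4 dependencies hold.

2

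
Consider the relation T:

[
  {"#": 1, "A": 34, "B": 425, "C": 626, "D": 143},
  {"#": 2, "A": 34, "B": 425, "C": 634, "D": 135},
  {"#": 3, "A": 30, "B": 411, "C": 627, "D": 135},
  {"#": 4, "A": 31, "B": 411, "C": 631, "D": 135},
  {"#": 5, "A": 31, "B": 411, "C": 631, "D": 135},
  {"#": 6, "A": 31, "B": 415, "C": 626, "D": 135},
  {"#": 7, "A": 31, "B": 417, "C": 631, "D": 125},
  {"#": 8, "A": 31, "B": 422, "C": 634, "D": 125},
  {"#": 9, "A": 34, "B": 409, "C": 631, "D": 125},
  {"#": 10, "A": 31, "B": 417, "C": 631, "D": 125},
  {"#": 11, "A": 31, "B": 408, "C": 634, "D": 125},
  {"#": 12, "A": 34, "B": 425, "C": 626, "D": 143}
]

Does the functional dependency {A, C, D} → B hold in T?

No

(A=34, C=626, D=143): rows 1, 12 → B = 425, 425 ✓
(A=34, C=634, D=135): row 2 → B = 425 ✓
(A=30, C=627, D=135): row 3 → B = 411 ✓
(A=31, C=631, D=135): rows 4, 5 → B = 411, 411 ✓
(A=31, C=626, D=135): row 6 → B = 415 ✓
(A=31, C=631, D=125): rows 7, 10 → B = 417, 417 ✓
(A=31, C=634, D=125): rows 8, 11 → B takes values {422, 408} — violation
(A=34, C=631, D=125): row 9 → B = 409 ✓
Two rows agree on {A, C, D} but differ on B, so {A, C, D} → B does not hold.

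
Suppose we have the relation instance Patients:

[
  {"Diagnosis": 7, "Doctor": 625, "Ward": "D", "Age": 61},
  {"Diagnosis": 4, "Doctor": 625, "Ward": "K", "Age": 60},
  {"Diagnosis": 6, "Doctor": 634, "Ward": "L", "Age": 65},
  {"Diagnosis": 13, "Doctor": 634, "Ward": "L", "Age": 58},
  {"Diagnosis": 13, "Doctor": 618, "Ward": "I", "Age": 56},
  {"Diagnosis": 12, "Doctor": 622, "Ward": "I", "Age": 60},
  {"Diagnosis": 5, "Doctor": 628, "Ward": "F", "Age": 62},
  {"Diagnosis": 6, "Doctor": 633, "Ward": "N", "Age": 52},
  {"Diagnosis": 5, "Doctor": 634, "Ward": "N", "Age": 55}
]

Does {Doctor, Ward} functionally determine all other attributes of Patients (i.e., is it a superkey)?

No

Two distinct rows share (Doctor=634, Ward=L), so {Doctor, Ward} does not determine every attribute — not a superkey.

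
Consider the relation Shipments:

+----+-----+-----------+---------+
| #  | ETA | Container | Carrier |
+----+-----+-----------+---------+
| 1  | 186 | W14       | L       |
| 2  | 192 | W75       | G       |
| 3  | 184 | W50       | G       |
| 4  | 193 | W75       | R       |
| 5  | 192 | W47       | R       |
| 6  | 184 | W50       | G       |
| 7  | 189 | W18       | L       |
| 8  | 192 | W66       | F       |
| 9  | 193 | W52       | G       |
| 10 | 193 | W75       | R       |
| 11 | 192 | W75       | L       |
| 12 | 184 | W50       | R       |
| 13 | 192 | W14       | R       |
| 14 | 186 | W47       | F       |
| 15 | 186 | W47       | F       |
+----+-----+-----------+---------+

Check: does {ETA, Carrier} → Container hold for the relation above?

(ETA=186, Carrier=L): row 1 → Container = W14 ✓
(ETA=192, Carrier=G): row 2 → Container = W75 ✓
(ETA=184, Carrier=G): rows 3, 6 → Container = W50, W50 ✓
(ETA=193, Carrier=R): rows 4, 10 → Container = W75, W75 ✓
(ETA=192, Carrier=R): rows 5, 13 → Container takes values {W47, W14} — violation
(ETA=189, Carrier=L): row 7 → Container = W18 ✓
(ETA=192, Carrier=F): row 8 → Container = W66 ✓
(ETA=193, Carrier=G): row 9 → Container = W52 ✓
(ETA=192, Carrier=L): row 11 → Container = W75 ✓
(ETA=184, Carrier=R): row 12 → Container = W50 ✓
(ETA=186, Carrier=F): rows 14, 15 → Container = W47, W47 ✓
Two rows agree on {ETA, Carrier} but differ on Container, so {ETA, Carrier} → Container does not hold.

No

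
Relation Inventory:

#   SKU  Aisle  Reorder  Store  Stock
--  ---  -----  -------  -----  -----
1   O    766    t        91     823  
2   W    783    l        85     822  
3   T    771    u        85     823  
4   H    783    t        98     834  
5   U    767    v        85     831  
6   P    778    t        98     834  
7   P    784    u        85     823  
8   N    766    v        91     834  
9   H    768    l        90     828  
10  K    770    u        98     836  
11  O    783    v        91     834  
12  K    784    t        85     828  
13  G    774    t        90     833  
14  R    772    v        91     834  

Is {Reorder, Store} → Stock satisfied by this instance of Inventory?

(Reorder=t, Store=91): row 1 → Stock = 823 ✓
(Reorder=l, Store=85): row 2 → Stock = 822 ✓
(Reorder=u, Store=85): rows 3, 7 → Stock = 823, 823 ✓
(Reorder=t, Store=98): rows 4, 6 → Stock = 834, 834 ✓
(Reorder=v, Store=85): row 5 → Stock = 831 ✓
(Reorder=v, Store=91): rows 8, 11, 14 → Stock = 834, 834, 834 ✓
(Reorder=l, Store=90): row 9 → Stock = 828 ✓
(Reorder=u, Store=98): row 10 → Stock = 836 ✓
(Reorder=t, Store=85): row 12 → Stock = 828 ✓
(Reorder=t, Store=90): row 13 → Stock = 833 ✓
Every {Reorder, Store} value is associated with a single Stock value, so {Reorder, Store} → Stock holds.

Yes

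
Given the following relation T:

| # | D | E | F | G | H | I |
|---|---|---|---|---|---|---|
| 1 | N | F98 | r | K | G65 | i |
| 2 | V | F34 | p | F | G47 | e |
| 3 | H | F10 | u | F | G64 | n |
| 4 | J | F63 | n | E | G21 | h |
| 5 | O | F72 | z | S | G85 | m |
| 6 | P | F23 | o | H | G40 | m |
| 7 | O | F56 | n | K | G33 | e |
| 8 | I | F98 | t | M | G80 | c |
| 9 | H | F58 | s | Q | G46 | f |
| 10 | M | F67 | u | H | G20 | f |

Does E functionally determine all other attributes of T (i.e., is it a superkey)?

No

Rows 1 and 8 have the same E value E=F98 but are distinct tuples, so E does not determine every attribute — not a superkey.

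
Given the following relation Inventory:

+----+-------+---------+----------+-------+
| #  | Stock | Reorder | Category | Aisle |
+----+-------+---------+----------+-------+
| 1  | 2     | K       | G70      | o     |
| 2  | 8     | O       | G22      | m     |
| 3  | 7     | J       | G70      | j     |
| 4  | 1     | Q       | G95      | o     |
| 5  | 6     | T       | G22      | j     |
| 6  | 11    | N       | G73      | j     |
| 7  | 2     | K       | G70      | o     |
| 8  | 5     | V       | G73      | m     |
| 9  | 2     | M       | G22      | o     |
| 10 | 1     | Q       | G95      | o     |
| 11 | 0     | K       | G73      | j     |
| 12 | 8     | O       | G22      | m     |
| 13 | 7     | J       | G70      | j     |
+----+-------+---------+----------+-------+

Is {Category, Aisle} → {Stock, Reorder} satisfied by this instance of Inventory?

No

(Category=G70, Aisle=o): rows 1, 7 → {Stock,Reorder} = (2, K), (2, K) ✓
(Category=G22, Aisle=m): rows 2, 12 → {Stock,Reorder} = (8, O), (8, O) ✓
(Category=G70, Aisle=j): rows 3, 13 → {Stock,Reorder} = (7, J), (7, J) ✓
(Category=G95, Aisle=o): rows 4, 10 → {Stock,Reorder} = (1, Q), (1, Q) ✓
(Category=G22, Aisle=j): row 5 → {Stock,Reorder} = (6, T) ✓
(Category=G73, Aisle=j): rows 6, 11 → {Stock,Reorder} takes values {(11, N), (0, K)} — violation
(Category=G73, Aisle=m): row 8 → {Stock,Reorder} = (5, V) ✓
(Category=G22, Aisle=o): row 9 → {Stock,Reorder} = (2, M) ✓
Two rows agree on {Category, Aisle} but differ on {Stock, Reorder}, so {Category, Aisle} → {Stock, Reorder} does not hold.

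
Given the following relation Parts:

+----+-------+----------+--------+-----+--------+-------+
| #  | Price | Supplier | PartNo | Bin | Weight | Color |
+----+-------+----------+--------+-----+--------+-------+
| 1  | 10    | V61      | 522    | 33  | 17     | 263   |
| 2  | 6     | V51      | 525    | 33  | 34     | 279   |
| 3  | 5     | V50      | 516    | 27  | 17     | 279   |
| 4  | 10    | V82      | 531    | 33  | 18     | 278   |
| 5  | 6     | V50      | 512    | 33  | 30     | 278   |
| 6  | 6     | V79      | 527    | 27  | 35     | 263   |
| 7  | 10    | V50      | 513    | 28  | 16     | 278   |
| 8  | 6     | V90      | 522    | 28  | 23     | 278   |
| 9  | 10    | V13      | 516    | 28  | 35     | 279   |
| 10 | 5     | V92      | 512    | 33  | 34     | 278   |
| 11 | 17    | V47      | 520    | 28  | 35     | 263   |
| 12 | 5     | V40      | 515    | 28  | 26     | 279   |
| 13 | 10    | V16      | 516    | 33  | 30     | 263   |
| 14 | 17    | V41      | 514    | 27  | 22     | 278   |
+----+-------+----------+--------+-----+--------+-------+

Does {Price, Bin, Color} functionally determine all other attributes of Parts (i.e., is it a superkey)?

No

Rows 1 and 13 have the same {Price, Bin, Color} value (Price=10, Bin=33, Color=263) but are distinct tuples, so {Price, Bin, Color} does not determine every attribute — not a superkey.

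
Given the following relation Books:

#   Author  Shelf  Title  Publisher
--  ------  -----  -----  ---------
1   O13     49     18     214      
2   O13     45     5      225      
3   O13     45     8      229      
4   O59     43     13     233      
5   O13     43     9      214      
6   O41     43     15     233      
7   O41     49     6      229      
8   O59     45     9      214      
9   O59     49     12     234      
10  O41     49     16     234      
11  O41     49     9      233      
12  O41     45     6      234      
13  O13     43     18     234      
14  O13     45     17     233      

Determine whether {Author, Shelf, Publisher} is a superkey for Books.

All 14 rows have distinct {Author, Shelf, Publisher} values, so {Author, Shelf, Publisher} → (all attributes) holds and {Author, Shelf, Publisher} is a superkey.

Yes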